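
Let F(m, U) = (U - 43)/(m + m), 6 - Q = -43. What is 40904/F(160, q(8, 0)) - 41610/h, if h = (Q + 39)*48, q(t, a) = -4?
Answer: -9215179065/33088 ≈ -2.7851e+5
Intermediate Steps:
Q = 49 (Q = 6 - 1*(-43) = 6 + 43 = 49)
F(m, U) = (-43 + U)/(2*m) (F(m, U) = (-43 + U)/((2*m)) = (-43 + U)*(1/(2*m)) = (-43 + U)/(2*m))
h = 4224 (h = (49 + 39)*48 = 88*48 = 4224)
40904/F(160, q(8, 0)) - 41610/h = 40904/(((½)*(-43 - 4)/160)) - 41610/4224 = 40904/(((½)*(1/160)*(-47))) - 41610*1/4224 = 40904/(-47/320) - 6935/704 = 40904*(-320/47) - 6935/704 = -13089280/47 - 6935/704 = -9215179065/33088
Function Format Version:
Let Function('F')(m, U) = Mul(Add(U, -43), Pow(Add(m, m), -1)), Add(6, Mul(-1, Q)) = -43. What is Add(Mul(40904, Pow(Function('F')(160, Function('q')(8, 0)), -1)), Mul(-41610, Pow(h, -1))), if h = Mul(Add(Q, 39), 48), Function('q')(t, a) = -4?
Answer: Rational(-9215179065, 33088) ≈ -2.7851e+5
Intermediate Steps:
Q = 49 (Q = Add(6, Mul(-1, -43)) = Add(6, 43) = 49)
Function('F')(m, U) = Mul(Rational(1, 2), Pow(m, -1), Add(-43, U)) (Function('F')(m, U) = Mul(Add(-43, U), Pow(Mul(2, m), -1)) = Mul(Add(-43, U), Mul(Rational(1, 2), Pow(m, -1))) = Mul(Rational(1, 2), Pow(m, -1), Add(-43, U)))
h = 4224 (h = Mul(Add(49, 39), 48) = Mul(88, 48) = 4224)
Add(Mul(40904, Pow(Function('F')(160, Function('q')(8, 0)), -1)), Mul(-41610, Pow(h, -1))) = Add(Mul(40904, Pow(Mul(Rational(1, 2), Pow(160, -1), Add(-43, -4)), -1)), Mul(-41610, Pow(4224, -1))) = Add(Mul(40904, Pow(Mul(Rational(1, 2), Rational(1, 160), -47), -1)), Mul(-41610, Rational(1, 4224))) = Add(Mul(40904, Pow(Rational(-47, 320), -1)), Rational(-6935, 704)) = Add(Mul(40904, Rational(-320, 47)), Rational(-6935, 704)) = Add(Rational(-13089280, 47), Rational(-6935, 704)) = Rational(-9215179065, 33088)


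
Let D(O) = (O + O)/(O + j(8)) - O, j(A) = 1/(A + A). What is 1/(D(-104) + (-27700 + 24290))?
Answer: -1663/5494550 ≈ -0.00030266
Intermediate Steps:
j(A) = 1/(2*A)
D(O) = -O + 2*O/(1/16 + O) (D(O) = (O + O)/(O + (½)/8) - O = (2*O)/(O + (½)*(⅛)) - O = (2*O)/(O + 1/16) - O = (2*O)/(1/16 + O) - O = 2*O/(1/16 + O) - O = -O + 2*O/(1/16 + O))
1/(D(-104) + (-27700 + 24290)) = 1/(-104*(31 - 16*(-104))/(1 + 16*(-104)) + (-27700 + 24290)) = 1/(-104*(31 + 1664)/(1 - 1664) - 3410) = 1/(-104*1695/(-1663) - 3410) = 1/(-104*(-1/1663)*1695 - 3410) = 1/(176280/1663 - 3410) = 1/(-5494550/1663) = -1663/5494550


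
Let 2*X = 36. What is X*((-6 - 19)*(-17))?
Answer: 7650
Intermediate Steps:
X = 18 (X = (½)*36 = 18)
X*((-6 - 19)*(-17)) = 18*((-6 - 19)*(-17)) = 18*(-25*(-17)) = 18*425 = 7650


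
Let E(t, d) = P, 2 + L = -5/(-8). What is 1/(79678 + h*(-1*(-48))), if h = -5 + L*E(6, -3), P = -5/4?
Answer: 2/159041 ≈ 1.2575e-5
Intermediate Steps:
L = -11/8 (L = -2 - 5/(-8) = -2 - 5*(-⅛) = -2 + 5/8 = -11/8 ≈ -1.3750)
P = -5/4 (P = -5*¼ = -5/4 ≈ -1.2500)
E(t, d) = -5/4
h = -105/32 (h = -5 - 11/8*(-5/4) = -5 + 55/32 = -105/32 ≈ -3.2813)
1/(79678 + h*(-1*(-48))) = 1/(79678 - (-105)*(-48)/32) = 1/(79678 - 105/32*48) = 1/(79678 - 315/2) = 1/(159041/2) = 2/159041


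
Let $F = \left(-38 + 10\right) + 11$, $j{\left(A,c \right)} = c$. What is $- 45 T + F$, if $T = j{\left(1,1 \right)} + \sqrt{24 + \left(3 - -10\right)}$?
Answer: $-62 - 45 \sqrt{37} \approx -335.72$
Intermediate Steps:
$F = -17$ ($F = -28 + 11 = -17$)
$T = 1 + \sqrt{37}$ ($T = 1 + \sqrt{24 + \left(3 - -10\right)} = 1 + \sqrt{24 + \left(3 + 10\right)} = 1 + \sqrt{24 + 13} = 1 + \sqrt{37} \approx 7.0828$)
$- 45 T + F = - 45 \left(1 + \sqrt{37}\right) - 17 = \left(-45 - 45 \sqrt{37}\right) - 17 = -62 - 45 \sqrt{37}$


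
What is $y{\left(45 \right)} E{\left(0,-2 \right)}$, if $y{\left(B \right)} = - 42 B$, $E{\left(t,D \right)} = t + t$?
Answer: $0$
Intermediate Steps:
$E{\left(t,D \right)} = 2 t$
$y{\left(45 \right)} E{\left(0,-2 \right)} = \left(-42\right) 45 \cdot 2 \cdot 0 = \left(-1890\right) 0 = 0$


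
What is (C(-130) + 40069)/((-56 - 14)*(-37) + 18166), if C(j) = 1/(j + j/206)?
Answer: 134782073/69817995 ≈ 1.9305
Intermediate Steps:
C(j) = 206/(207*j) (C(j) = 1/(j + j*(1/206)) = 1/(j + j/206) = 1/(207*j/206) = 206/(207*j))
(C(-130) + 40069)/((-56 - 14)*(-37) + 18166) = ((206/207)/(-130) + 40069)/((-56 - 14)*(-37) + 18166) = ((206/207)*(-1/130) + 40069)/(-70*(-37) + 18166) = (-103/13455 + 40069)/(2590 + 18166) = (539128292/13455)/20756 = (539128292/13455)*(1/20756) = 134782073/69817995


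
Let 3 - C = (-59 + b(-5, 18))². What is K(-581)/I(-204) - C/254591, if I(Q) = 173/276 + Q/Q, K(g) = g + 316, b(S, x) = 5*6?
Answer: -18620409478/114311359 ≈ -162.89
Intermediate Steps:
b(S, x) = 30
K(g) = 316 + g
C = -838 (C = 3 - (-59 + 30)² = 3 - 1*(-29)² = 3 - 1*841 = 3 - 841 = -838)
I(Q) = 449/276 (I(Q) = 173*(1/276) + 1 = 173/276 + 1 = 449/276)
K(-581)/I(-204) - C/254591 = (316 - 581)/(449/276) - (-838)/254591 = -265*276/449 - (-838)/254591 = -73140/449 - 1*(-838/254591) = -73140/449 + 838/254591 = -18620409478/114311359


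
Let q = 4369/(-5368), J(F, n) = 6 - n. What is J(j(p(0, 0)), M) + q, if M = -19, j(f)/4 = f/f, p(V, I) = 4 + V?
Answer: 129831/5368 ≈ 24.186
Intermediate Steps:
j(f) = 4 (j(f) = 4*(f/f) = 4*1 = 4)
q = -4369/5368 (q = 4369*(-1/5368) = -4369/5368 ≈ -0.81390)
J(j(p(0, 0)), M) + q = (6 - 1*(-19)) - 4369/5368 = (6 + 19) - 4369/5368 = 25 - 4369/5368 = 129831/5368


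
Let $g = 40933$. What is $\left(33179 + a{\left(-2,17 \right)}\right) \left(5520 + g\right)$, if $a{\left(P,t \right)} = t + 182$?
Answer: $1550508234$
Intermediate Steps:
$a{\left(P,t \right)} = 182 + t$
$\left(33179 + a{\left(-2,17 \right)}\right) \left(5520 + g\right) = \left(33179 + \left(182 + 17\right)\right) \left(5520 + 40933\right) = \left(33179 + 199\right) 46453 = 33378 \cdot 46453 = 1550508234$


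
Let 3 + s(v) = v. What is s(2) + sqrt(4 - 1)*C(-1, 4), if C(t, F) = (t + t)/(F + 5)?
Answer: -1 - 2*sqrt(3)/9 ≈ -1.3849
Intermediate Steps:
s(v) = -3 + v
C(t, F) = 2*t/(5 + F) (C(t, F) = (2*t)/(5 + F) = 2*t/(5 + F))
s(2) + sqrt(4 - 1)*C(-1, 4) = (-3 + 2) + sqrt(4 - 1)*(2*(-1)/(5 + 4)) = -1 + sqrt(3)*(2*(-1)/9) = -1 + sqrt(3)*(2*(-1)*(1/9)) = -1 + sqrt(3)*(-2/9) = -1 - 2*sqrt(3)/9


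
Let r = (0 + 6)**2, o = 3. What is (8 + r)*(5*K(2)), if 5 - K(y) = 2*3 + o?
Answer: -880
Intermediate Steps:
K(y) = -4 (K(y) = 5 - (2*3 + 3) = 5 - (6 + 3) = 5 - 1*9 = 5 - 9 = -4)
r = 36 (r = 6**2 = 36)
(8 + r)*(5*K(2)) = (8 + 36)*(5*(-4)) = 44*(-20) = -880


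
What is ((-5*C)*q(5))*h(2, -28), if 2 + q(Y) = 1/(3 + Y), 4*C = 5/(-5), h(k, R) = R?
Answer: 525/8 ≈ 65.625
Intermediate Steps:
C = -¼ (C = (5/(-5))/4 = (5*(-⅕))/4 = (¼)*(-1) = -¼ ≈ -0.25000)
q(Y) = -2 + 1/(3 + Y)
((-5*C)*q(5))*h(2, -28) = ((-5*(-¼))*((-5 - 2*5)/(3 + 5)))*(-28) = (5*((-5 - 10)/8)/4)*(-28) = (5*((⅛)*(-15))/4)*(-28) = ((5/4)*(-15/8))*(-28) = -75/32*(-28) = 525/8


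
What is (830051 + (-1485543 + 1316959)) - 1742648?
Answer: -1081181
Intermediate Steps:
(830051 + (-1485543 + 1316959)) - 1742648 = (830051 - 168584) - 1742648 = 661467 - 1742648 = -1081181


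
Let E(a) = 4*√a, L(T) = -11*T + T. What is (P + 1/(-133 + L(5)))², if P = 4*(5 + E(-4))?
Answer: -20904455/33489 + 234176*I/183 ≈ -624.22 + 1279.7*I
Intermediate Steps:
L(T) = -10*T
P = 20 + 32*I (P = 4*(5 + 4*√(-4)) = 4*(5 + 4*(2*I)) = 4*(5 + 8*I) = 20 + 32*I ≈ 20.0 + 32.0*I)
(P + 1/(-133 + L(5)))² = ((20 + 32*I) + 1/(-133 - 10*5))² = ((20 + 32*I) + 1/(-133 - 50))² = ((20 + 32*I) + 1/(-183))² = ((20 + 32*I) - 1/183)² = (3659/183 + 32*I)²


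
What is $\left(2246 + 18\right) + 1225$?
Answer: $3489$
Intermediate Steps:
$\left(2246 + 18\right) + 1225 = 2264 + 1225 = 3489$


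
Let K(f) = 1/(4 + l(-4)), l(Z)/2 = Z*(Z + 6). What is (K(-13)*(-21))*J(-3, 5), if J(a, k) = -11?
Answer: -77/4 ≈ -19.250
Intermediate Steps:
l(Z) = 2*Z*(6 + Z) (l(Z) = 2*(Z*(Z + 6)) = 2*(Z*(6 + Z)) = 2*Z*(6 + Z))
K(f) = -1/12 (K(f) = 1/(4 + 2*(-4)*(6 - 4)) = 1/(4 + 2*(-4)*2) = 1/(4 - 16) = 1/(-12) = -1/12)
(K(-13)*(-21))*J(-3, 5) = -1/12*(-21)*(-11) = (7/4)*(-11) = -77/4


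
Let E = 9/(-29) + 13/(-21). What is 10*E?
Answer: -5660/609 ≈ -9.2939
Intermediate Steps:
E = -566/609 (E = 9*(-1/29) + 13*(-1/21) = -9/29 - 13/21 = -566/609 ≈ -0.92939)
10*E = 10*(-566/609) = -5660/609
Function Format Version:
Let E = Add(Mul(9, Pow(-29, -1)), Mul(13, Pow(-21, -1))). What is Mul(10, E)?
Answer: Rational(-5660, 609) ≈ -9.2939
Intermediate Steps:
E = Rational(-566, 609) (E = Add(Mul(9, Rational(-1, 29)), Mul(13, Rational(-1, 21))) = Add(Rational(-9, 29), Rational(-13, 21)) = Rational(-566, 609) ≈ -0.92939)
Mul(10, E) = Mul(10, Rational(-566, 609)) = Rational(-5660, 609)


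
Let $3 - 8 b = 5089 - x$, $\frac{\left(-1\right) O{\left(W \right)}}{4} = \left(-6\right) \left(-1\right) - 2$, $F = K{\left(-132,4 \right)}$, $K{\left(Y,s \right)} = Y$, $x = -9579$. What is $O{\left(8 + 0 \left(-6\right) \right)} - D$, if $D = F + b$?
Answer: $\frac{15593}{8} \approx 1949.1$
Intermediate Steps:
$F = -132$
$O{\left(W \right)} = -16$ ($O{\left(W \right)} = - 4 \left(\left(-6\right) \left(-1\right) - 2\right) = - 4 \left(6 - 2\right) = \left(-4\right) 4 = -16$)
$b = - \frac{14665}{8}$ ($b = \frac{3}{8} - \frac{5089 - -9579}{8} = \frac{3}{8} - \frac{5089 + 9579}{8} = \frac{3}{8} - \frac{3667}{2} = - \frac{14665}{8} \approx -1833.1$)
$D = - \frac{15721}{8}$ ($D = -132 - \frac{14665}{8} = - \frac{15721}{8} \approx -1965.1$)
$O{\left(8 + 0 \left(-6\right) \right)} - D = -16 - - \frac{15721}{8} = -16 + \frac{15721}{8} = \frac{15593}{8}$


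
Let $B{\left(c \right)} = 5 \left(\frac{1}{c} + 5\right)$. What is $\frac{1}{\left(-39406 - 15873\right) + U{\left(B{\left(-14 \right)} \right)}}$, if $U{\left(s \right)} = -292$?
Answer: $- \frac{1}{55571} \approx -1.7995 \cdot 10^{-5}$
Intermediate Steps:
$B{\left(c \right)} = 25 + \frac{5}{c}$ ($B{\left(c \right)} = 5 \left(5 + \frac{1}{c}\right) = 25 + \frac{5}{c}$)
$\frac{1}{\left(-39406 - 15873\right) + U{\left(B{\left(-14 \right)} \right)}} = \frac{1}{\left(-39406 - 15873\right) - 292} = \frac{1}{-55279 - 292} = \frac{1}{-55571} = - \frac{1}{55571}$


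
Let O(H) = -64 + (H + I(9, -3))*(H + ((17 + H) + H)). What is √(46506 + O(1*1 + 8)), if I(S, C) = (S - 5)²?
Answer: √47542 ≈ 218.04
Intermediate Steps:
I(S, C) = (-5 + S)²
O(H) = -64 + (16 + H)*(17 + 3*H) (O(H) = -64 + (H + (-5 + 9)²)*(H + ((17 + H) + H)) = -64 + (H + 4²)*(H + (17 + 2*H)) = -64 + (H + 16)*(17 + 3*H) = -64 + (16 + H)*(17 + 3*H))
√(46506 + O(1*1 + 8)) = √(46506 + (208 + 3*(1*1 + 8)² + 65*(1*1 + 8))) = √(46506 + (208 + 3*(1 + 8)² + 65*(1 + 8))) = √(46506 + (208 + 3*9² + 65*9)) = √(46506 + (208 + 3*81 + 585)) = √(46506 + (208 + 243 + 585)) = √(46506 + 1036) = √47542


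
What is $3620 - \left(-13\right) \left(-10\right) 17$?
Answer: $1410$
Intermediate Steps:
$3620 - \left(-13\right) \left(-10\right) 17 = 3620 - 130 \cdot 17 = 3620 - 2210 = 1410$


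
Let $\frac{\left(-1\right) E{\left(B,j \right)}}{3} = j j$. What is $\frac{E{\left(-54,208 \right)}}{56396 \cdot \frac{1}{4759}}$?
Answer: $- \frac{154420032}{14099} \approx -10953.0$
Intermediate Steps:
$E{\left(B,j \right)} = - 3 j^{2}$ ($E{\left(B,j \right)} = - 3 j j = - 3 j^{2}$)
$\frac{E{\left(-54,208 \right)}}{56396 \cdot \frac{1}{4759}} = \frac{\left(-3\right) 208^{2}}{56396 \cdot \frac{1}{4759}} = \frac{\left(-3\right) 43264}{56396 \cdot \frac{1}{4759}} = - \frac{129792}{\frac{56396}{4759}} = \left(-129792\right) \frac{4759}{56396} = - \frac{154420032}{14099}$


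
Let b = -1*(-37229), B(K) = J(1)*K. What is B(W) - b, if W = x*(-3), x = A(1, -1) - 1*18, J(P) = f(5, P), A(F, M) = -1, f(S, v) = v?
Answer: -37172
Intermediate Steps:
J(P) = P
x = -19 (x = -1 - 1*18 = -1 - 18 = -19)
W = 57 (W = -19*(-3) = 57)
B(K) = K (B(K) = 1*K = K)
b = 37229
B(W) - b = 57 - 1*37229 = 57 - 37229 = -37172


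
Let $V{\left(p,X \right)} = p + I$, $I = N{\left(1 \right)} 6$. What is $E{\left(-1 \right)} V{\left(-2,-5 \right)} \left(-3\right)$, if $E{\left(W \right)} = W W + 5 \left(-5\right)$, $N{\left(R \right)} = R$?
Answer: $288$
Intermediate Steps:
$I = 6$ ($I = 1 \cdot 6 = 6$)
$E{\left(W \right)} = -25 + W^{2}$ ($E{\left(W \right)} = W^{2} - 25 = -25 + W^{2}$)
$V{\left(p,X \right)} = 6 + p$ ($V{\left(p,X \right)} = p + 6 = 6 + p$)
$E{\left(-1 \right)} V{\left(-2,-5 \right)} \left(-3\right) = \left(-25 + \left(-1\right)^{2}\right) \left(6 - 2\right) \left(-3\right) = \left(-25 + 1\right) 4 \left(-3\right) = \left(-24\right) 4 \left(-3\right) = \left(-96\right) \left(-3\right) = 288$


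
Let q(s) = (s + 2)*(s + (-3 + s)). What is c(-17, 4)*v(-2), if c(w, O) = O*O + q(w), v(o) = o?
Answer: -1142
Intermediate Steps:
q(s) = (-3 + 2*s)*(2 + s) (q(s) = (2 + s)*(-3 + 2*s) = (-3 + 2*s)*(2 + s))
c(w, O) = -6 + w + O² + 2*w² (c(w, O) = O*O + (-6 + w + 2*w²) = O² + (-6 + w + 2*w²) = -6 + w + O² + 2*w²)
c(-17, 4)*v(-2) = (-6 - 17 + 4² + 2*(-17)²)*(-2) = (-6 - 17 + 16 + 2*289)*(-2) = (-6 - 17 + 16 + 578)*(-2) = 571*(-2) = -1142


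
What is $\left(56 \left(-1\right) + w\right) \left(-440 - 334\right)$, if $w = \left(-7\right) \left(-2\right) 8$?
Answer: $-43344$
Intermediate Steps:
$w = 112$ ($w = 14 \cdot 8 = 112$)
$\left(56 \left(-1\right) + w\right) \left(-440 - 334\right) = \left(56 \left(-1\right) + 112\right) \left(-440 - 334\right) = \left(-56 + 112\right) \left(-774\right) = 56 \left(-774\right) = -43344$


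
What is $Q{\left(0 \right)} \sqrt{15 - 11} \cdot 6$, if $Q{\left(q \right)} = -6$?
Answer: $-72$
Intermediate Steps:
$Q{\left(0 \right)} \sqrt{15 - 11} \cdot 6 = - 6 \sqrt{15 - 11} \cdot 6 = - 6 \sqrt{4} \cdot 6 = \left(-6\right) 2 \cdot 6 = \left(-12\right) 6 = -72$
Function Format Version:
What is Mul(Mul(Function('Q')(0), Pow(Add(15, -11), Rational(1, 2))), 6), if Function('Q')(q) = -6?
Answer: -72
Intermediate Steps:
Mul(Mul(Function('Q')(0), Pow(Add(15, -11), Rational(1, 2))), 6) = Mul(Mul(-6, Pow(Add(15, -11), Rational(1, 2))), 6) = Mul(Mul(-6, Pow(4, Rational(1, 2))), 6) = Mul(Mul(-6, 2), 6) = Mul(-12, 6) = -72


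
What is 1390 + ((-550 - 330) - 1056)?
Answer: -546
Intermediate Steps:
1390 + ((-550 - 330) - 1056) = 1390 + (-880 - 1056) = 1390 - 1936 = -546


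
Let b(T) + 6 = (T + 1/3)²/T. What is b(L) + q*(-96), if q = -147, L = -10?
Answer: 1268699/90 ≈ 14097.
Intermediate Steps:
b(T) = -6 + (⅓ + T)²/T (b(T) = -6 + (T + 1/3)²/T = -6 + (T + ⅓)²/T = -6 + (⅓ + T)²/T)
b(L) + q*(-96) = (-6 + (⅑)*(1 + 3*(-10))²/(-10)) - 147*(-96) = (-6 + (⅑)*(-⅒)*(1 - 30)²) + 14112 = (-6 + (⅑)*(-⅒)*(-29)²) + 14112 = (-6 + (⅑)*(-⅒)*841) + 14112 = (-6 - 841/90) + 14112 = -1381/90 + 14112 = 1268699/90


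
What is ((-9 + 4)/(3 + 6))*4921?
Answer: -24605/9 ≈ -2733.9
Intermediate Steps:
((-9 + 4)/(3 + 6))*4921 = -5/9*4921 = -24605/9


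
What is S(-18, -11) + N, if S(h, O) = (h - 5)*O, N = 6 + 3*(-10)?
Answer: 229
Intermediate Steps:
N = -24 (N = 6 - 30 = -24)
S(h, O) = O*(-5 + h) (S(h, O) = (-5 + h)*O = O*(-5 + h))
S(-18, -11) + N = -11*(-5 - 18) - 24 = -11*(-23) - 24 = 253 - 24 = 229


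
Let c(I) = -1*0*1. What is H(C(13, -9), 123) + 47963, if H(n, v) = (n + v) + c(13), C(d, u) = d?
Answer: 48099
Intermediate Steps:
c(I) = 0 (c(I) = 0*1 = 0)
H(n, v) = n + v (H(n, v) = (n + v) + 0 = n + v)
H(C(13, -9), 123) + 47963 = (13 + 123) + 47963 = 136 + 47963 = 48099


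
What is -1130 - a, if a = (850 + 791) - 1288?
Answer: -1483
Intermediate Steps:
a = 353 (a = 1641 - 1288 = 353)
-1130 - a = -1130 - 1*353 = -1130 - 353 = -1483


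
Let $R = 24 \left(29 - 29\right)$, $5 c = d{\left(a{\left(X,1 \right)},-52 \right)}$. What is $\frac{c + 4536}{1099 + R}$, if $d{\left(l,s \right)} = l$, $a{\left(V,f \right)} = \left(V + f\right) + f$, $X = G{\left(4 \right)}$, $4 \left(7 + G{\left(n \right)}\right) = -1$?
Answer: $\frac{12957}{3140} \approx 4.1264$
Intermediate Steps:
$G{\left(n \right)} = - \frac{29}{4}$ ($G{\left(n \right)} = -7 + \frac{1}{4} \left(-1\right) = -7 - \frac{1}{4} = - \frac{29}{4}$)
$X = - \frac{29}{4} \approx -7.25$
$a{\left(V,f \right)} = V + 2 f$
$c = - \frac{21}{20}$ ($c = \frac{- \frac{29}{4} + 2 \cdot 1}{5} = \frac{- \frac{29}{4} + 2}{5} = \frac{1}{5} \left(- \frac{21}{4}\right) = - \frac{21}{20} \approx -1.05$)
$R = 0$ ($R = 24 \cdot 0 = 0$)
$\frac{c + 4536}{1099 + R} = \frac{- \frac{21}{20} + 4536}{1099 + 0} = \frac{90699}{20 \cdot 1099} = \frac{90699}{20} \cdot \frac{1}{1099} = \frac{12957}{3140}$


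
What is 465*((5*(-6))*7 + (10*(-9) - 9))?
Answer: -143685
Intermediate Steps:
465*((5*(-6))*7 + (10*(-9) - 9)) = 465*(-30*7 + (-90 - 9)) = 465*(-210 - 99) = 465*(-309) = -143685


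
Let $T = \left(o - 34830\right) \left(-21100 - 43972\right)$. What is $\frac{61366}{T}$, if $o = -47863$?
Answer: $\frac{30683}{2690499448} \approx 1.1404 \cdot 10^{-5}$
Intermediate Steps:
$T = 5380998896$ ($T = \left(-47863 - 34830\right) \left(-21100 - 43972\right) = \left(-82693\right) \left(-65072\right) = 5380998896$)
$\frac{61366}{T} = \frac{61366}{5380998896} = 61366 \cdot \frac{1}{5380998896} = \frac{30683}{2690499448}$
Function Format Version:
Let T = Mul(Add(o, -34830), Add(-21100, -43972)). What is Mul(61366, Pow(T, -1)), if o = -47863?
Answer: Rational(30683, 2690499448) ≈ 1.1404e-5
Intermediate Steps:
T = 5380998896 (T = Mul(Add(-47863, -34830), Add(-21100, -43972)) = Mul(-82693, -65072) = 5380998896)
Mul(61366, Pow(T, -1)) = Mul(61366, Pow(5380998896, -1)) = Mul(61366, Rational(1, 5380998896)) = Rational(30683, 2690499448)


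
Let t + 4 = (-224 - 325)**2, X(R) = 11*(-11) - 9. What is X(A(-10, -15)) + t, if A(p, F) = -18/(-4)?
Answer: 301267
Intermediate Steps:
A(p, F) = 9/2 (A(p, F) = -18*(-1/4) = 9/2)
X(R) = -130 (X(R) = -121 - 9 = -130)
t = 301397 (t = -4 + (-224 - 325)**2 = -4 + (-549)**2 = -4 + 301401 = 301397)
X(A(-10, -15)) + t = -130 + 301397 = 301267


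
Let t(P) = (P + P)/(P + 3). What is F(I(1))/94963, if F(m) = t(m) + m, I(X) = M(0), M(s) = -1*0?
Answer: 0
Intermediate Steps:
M(s) = 0
I(X) = 0
t(P) = 2*P/(3 + P) (t(P) = (2*P)/(3 + P) = 2*P/(3 + P))
F(m) = m + 2*m/(3 + m) (F(m) = 2*m/(3 + m) + m = m + 2*m/(3 + m))
F(I(1))/94963 = (0*(5 + 0)/(3 + 0))/94963 = (0*5/3)*(1/94963) = (0*(⅓)*5)*(1/94963) = 0*(1/94963) = 0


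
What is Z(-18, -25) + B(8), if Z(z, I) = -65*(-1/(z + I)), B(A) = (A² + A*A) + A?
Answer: 5783/43 ≈ 134.49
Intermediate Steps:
B(A) = A + 2*A² (B(A) = (A² + A²) + A = 2*A² + A = A + 2*A²)
Z(z, I) = -65/(-I - z) (Z(z, I) = -65*(-1/(I + z)) = -65/(-I - z))
Z(-18, -25) + B(8) = 65/(-25 - 18) + 8*(1 + 2*8) = 65/(-43) + 8*(1 + 16) = 65*(-1/43) + 8*17 = -65/43 + 136 = 5783/43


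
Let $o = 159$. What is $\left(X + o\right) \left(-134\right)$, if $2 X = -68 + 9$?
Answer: $-17353$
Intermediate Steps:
$X = - \frac{59}{2}$ ($X = \frac{-68 + 9}{2} = \frac{1}{2} \left(-59\right) = - \frac{59}{2} \approx -29.5$)
$\left(X + o\right) \left(-134\right) = \left(- \frac{59}{2} + 159\right) \left(-134\right) = \frac{259}{2} \left(-134\right) = -17353$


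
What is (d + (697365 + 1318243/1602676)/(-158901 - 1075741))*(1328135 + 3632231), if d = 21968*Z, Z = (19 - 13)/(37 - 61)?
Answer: -456871099699449434739/16768907644 ≈ -2.7245e+10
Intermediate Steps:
Z = -¼ (Z = 6/(-24) = 6*(-1/24) = -¼ ≈ -0.25000)
d = -5492 (d = 21968*(-¼) = -5492)
(d + (697365 + 1318243/1602676)/(-158901 - 1075741))*(1328135 + 3632231) = (-5492 + (697365 + 1318243/1602676)/(-158901 - 1075741))*(1328135 + 3632231) = (-5492 + (697365 + 1318243*(1/1602676))/(-1234642))*4960366 = (-5492 + (697365 + 1318243/1602676)*(-1/1234642))*4960366 = (-5492 + (1117651466983/1602676)*(-1/1234642))*4960366 = (-5492 - 1117651466983/1978731101992)*4960366 = -10868308863607047/1978731101992*4960366 = -456871099699449434739/16768907644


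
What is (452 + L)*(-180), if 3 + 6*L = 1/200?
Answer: -1625403/20 ≈ -81270.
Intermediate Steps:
L = -599/1200 (L = -½ + (⅙)/200 = -½ + (⅙)*(1/200) = -½ + 1/1200 = -599/1200 ≈ -0.49917)
(452 + L)*(-180) = (452 - 599/1200)*(-180) = (541801/1200)*(-180) = -1625403/20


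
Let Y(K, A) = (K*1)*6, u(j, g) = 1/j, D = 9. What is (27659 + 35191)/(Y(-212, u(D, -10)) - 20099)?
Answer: -62850/21371 ≈ -2.9409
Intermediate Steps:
Y(K, A) = 6*K (Y(K, A) = K*6 = 6*K)
(27659 + 35191)/(Y(-212, u(D, -10)) - 20099) = (27659 + 35191)/(6*(-212) - 20099) = 62850/(-1272 - 20099) = 62850/(-21371) = 62850*(-1/21371) = -62850/21371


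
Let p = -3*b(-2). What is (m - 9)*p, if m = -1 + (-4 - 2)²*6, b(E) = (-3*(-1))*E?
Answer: 3708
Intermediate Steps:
b(E) = 3*E
p = 18 (p = -9*(-2) = -3*(-6) = 18)
m = 215 (m = -1 + (-6)²*6 = -1 + 36*6 = -1 + 216 = 215)
(m - 9)*p = (215 - 9)*18 = 206*18 = 3708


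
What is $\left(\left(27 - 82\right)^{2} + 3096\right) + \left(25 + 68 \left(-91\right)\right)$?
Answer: $-42$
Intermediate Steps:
$\left(\left(27 - 82\right)^{2} + 3096\right) + \left(25 + 68 \left(-91\right)\right) = \left(\left(-55\right)^{2} + 3096\right) + \left(25 - 6188\right) = \left(3025 + 3096\right) - 6163 = 6121 - 6163 = -42$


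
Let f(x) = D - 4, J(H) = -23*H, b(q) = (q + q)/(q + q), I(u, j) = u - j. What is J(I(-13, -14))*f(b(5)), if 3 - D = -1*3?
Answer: -46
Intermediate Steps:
b(q) = 1 (b(q) = (2*q)/((2*q)) = (2*q)*(1/(2*q)) = 1)
D = 6 (D = 3 - (-1)*3 = 3 - 1*(-3) = 3 + 3 = 6)
f(x) = 2 (f(x) = 6 - 4 = 2)
J(I(-13, -14))*f(b(5)) = -23*(-13 - 1*(-14))*2 = -23*(-13 + 14)*2 = -23*1*2 = -23*2 = -46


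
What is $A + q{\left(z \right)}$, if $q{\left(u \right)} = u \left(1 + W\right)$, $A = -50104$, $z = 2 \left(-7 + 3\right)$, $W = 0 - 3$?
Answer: $-50088$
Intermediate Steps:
$W = -3$ ($W = 0 - 3 = -3$)
$z = -8$ ($z = 2 \left(-4\right) = -8$)
$q{\left(u \right)} = - 2 u$ ($q{\left(u \right)} = u \left(1 - 3\right) = u \left(-2\right) = - 2 u$)
$A + q{\left(z \right)} = -50104 - -16 = -50104 + 16 = -50088$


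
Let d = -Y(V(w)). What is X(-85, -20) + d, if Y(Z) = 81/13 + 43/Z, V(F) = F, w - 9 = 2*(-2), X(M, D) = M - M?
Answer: -964/65 ≈ -14.831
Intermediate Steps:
X(M, D) = 0
w = 5 (w = 9 + 2*(-2) = 9 - 4 = 5)
Y(Z) = 81/13 + 43/Z (Y(Z) = 81*(1/13) + 43/Z = 81/13 + 43/Z)
d = -964/65 (d = -(81/13 + 43/5) = -1*964/65 = -964/65 ≈ -14.831)
X(-85, -20) + d = 0 - 964/65 = -964/65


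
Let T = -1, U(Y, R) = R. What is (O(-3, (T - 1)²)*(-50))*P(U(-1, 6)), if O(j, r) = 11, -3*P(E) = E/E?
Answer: 550/3 ≈ 183.33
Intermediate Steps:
P(E) = -⅓ (P(E) = -E/(3*E) = -⅓*1 = -⅓)
(O(-3, (T - 1)²)*(-50))*P(U(-1, 6)) = (11*(-50))*(-⅓) = -550*(-⅓) = 550/3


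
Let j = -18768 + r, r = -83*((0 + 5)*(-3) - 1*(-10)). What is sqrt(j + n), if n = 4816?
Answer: I*sqrt(13537) ≈ 116.35*I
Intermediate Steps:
r = 415 (r = -83*(5*(-3) + 10) = -83*(-15 + 10) = -83*(-5) = 415)
j = -18353 (j = -18768 + 415 = -18353)
sqrt(j + n) = sqrt(-18353 + 4816) = sqrt(-13537) = I*sqrt(13537)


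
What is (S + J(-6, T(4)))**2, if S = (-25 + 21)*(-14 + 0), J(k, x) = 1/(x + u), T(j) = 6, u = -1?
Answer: 78961/25 ≈ 3158.4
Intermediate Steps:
J(k, x) = 1/(-1 + x) (J(k, x) = 1/(x - 1) = 1/(-1 + x))
S = 56 (S = -4*(-14) = 56)
(S + J(-6, T(4)))**2 = (56 + 1/(-1 + 6))**2 = (56 + 1/5)**2 = (281/5)**2 = 78961/25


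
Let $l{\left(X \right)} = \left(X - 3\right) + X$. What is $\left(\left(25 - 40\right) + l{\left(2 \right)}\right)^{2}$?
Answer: $196$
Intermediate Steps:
$l{\left(X \right)} = -3 + 2 X$ ($l{\left(X \right)} = \left(-3 + X\right) + X = -3 + 2 X$)
$\left(\left(25 - 40\right) + l{\left(2 \right)}\right)^{2} = \left(\left(25 - 40\right) + \left(-3 + 2 \cdot 2\right)\right)^{2} = \left(-15 + \left(-3 + 4\right)\right)^{2} = \left(-15 + 1\right)^{2} = \left(-14\right)^{2} = 196$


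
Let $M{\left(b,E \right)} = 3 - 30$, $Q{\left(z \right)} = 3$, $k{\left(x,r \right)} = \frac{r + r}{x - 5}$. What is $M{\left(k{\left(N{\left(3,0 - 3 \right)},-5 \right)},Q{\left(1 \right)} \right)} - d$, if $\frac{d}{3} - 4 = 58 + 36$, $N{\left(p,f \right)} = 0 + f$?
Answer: $-321$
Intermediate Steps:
$N{\left(p,f \right)} = f$
$d = 294$ ($d = 12 + 3 \left(58 + 36\right) = 12 + 3 \cdot 94 = 12 + 282 = 294$)
$k{\left(x,r \right)} = \frac{2 r}{-5 + x}$
$M{\left(b,E \right)} = -27$ ($M{\left(b,E \right)} = 3 - 30 = -27$)
$M{\left(k{\left(N{\left(3,0 - 3 \right)},-5 \right)},Q{\left(1 \right)} \right)} - d = -27 - 294 = -321$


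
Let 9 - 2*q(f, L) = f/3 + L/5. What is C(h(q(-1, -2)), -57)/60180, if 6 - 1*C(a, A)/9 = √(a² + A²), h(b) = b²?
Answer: 9/10030 - √192878866/1504500 ≈ -0.0083337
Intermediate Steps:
q(f, L) = 9/2 - f/6 - L/10 (q(f, L) = 9/2 - (f/3 + L/5)/2 = 9/2 + (-f/6 - L/10) = 9/2 - f/6 - L/10)
C(a, A) = 54 - 9*√(A² + a²) (C(a, A) = 54 - 9*√(a² + A²) = 54 - 9*√(A² + a²))
C(h(q(-1, -2)), -57)/60180 = (54 - 9*√((-57)² + ((9/2 - ⅙*(-1) - ⅒*(-2))²)²))/60180 = (54 - 9*√(3249 + ((9/2 + ⅙ + ⅕)²)²))*(1/60180) = (54 - 9*√(3249 + ((73/15)²)²))*(1/60180) = (54 - 9*√(3249 + (5329/225)²))*(1/60180) = (54 - 9*√(3249 + 28398241/50625))*(1/60180) = (54 - √192878866/25)*(1/60180) = 9/10030 - √192878866/1504500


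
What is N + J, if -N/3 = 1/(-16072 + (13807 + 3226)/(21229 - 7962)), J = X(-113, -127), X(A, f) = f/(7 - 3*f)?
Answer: -27062251469/82725554108 ≈ -0.32713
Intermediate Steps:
J = -127/388 (J = -1*(-127)/(-7 + 3*(-127)) = -1*(-127)/(-7 - 381) = -1*(-127)/(-388) = -1*(-127)*(-1/388) = -127/388 ≈ -0.32732)
N = 39801/213210191 (N = -3/(-16072 + (13807 + 3226)/(21229 - 7962)) = -3/(-16072 + 17033/13267) = -3/(-213210191/13267) = -3*(-13267/213210191) = 39801/213210191 ≈ 0.00018667)
N + J = 39801/213210191 - 127/388 = -27062251469/82725554108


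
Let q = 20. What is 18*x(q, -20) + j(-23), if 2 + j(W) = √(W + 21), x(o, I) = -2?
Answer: -38 + I*√2 ≈ -38.0 + 1.4142*I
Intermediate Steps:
j(W) = -2 + √(21 + W) (j(W) = -2 + √(W + 21) = -2 + √(21 + W))
18*x(q, -20) + j(-23) = 18*(-2) + (-2 + √(21 - 23)) = -36 + (-2 + √(-2)) = -36 + (-2 + I*√2) = -38 + I*√2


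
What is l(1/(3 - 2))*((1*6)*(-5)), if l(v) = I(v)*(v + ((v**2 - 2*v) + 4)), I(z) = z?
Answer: -120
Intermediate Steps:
l(v) = v*(4 + v**2 - v) (l(v) = v*(v + ((v**2 - 2*v) + 4)) = v*(v + (4 + v**2 - 2*v)) = v*(4 + v**2 - v))
l(1/(3 - 2))*((1*6)*(-5)) = ((4 + (1/(3 - 2))**2 - 1/(3 - 2))/(3 - 2))*((1*6)*(-5)) = ((4 + (1/1)**2 - 1/1)/1)*(6*(-5)) = (1*(4 + 1**2 - 1*1))*(-30) = (1*(4 + 1 - 1))*(-30) = (1*4)*(-30) = 4*(-30) = -120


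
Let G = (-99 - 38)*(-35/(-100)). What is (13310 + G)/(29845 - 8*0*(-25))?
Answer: 265241/596900 ≈ 0.44436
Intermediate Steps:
G = -959/20 (G = -(-4795)*(-1)/100 = -137*7/20 = -959/20 ≈ -47.950)
(13310 + G)/(29845 - 8*0*(-25)) = (13310 - 959/20)/(29845 - 8*0*(-25)) = 265241/(20*(29845 + 0*(-25))) = 265241/(20*(29845 + 0)) = (265241/20)/29845 = (265241/20)*(1/29845) = 265241/596900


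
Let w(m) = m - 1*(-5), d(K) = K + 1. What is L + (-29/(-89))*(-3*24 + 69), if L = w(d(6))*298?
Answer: 318177/89 ≈ 3575.0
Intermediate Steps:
d(K) = 1 + K
w(m) = 5 + m (w(m) = m + 5 = 5 + m)
L = 3576 (L = (5 + (1 + 6))*298 = (5 + 7)*298 = 12*298 = 3576)
L + (-29/(-89))*(-3*24 + 69) = 3576 + (-29/(-89))*(-3*24 + 69) = 3576 + (-29*(-1/89))*(-72 + 69) = 3576 + (29/89)*(-3) = 3576 - 87/89 = 318177/89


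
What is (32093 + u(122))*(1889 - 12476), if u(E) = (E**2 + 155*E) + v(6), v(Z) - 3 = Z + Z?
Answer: -697704474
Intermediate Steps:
v(Z) = 3 + 2*Z (v(Z) = 3 + (Z + Z) = 3 + 2*Z)
u(E) = 15 + E**2 + 155*E (u(E) = (E**2 + 155*E) + (3 + 2*6) = (E**2 + 155*E) + (3 + 12) = (E**2 + 155*E) + 15 = 15 + E**2 + 155*E)
(32093 + u(122))*(1889 - 12476) = (32093 + (15 + 122**2 + 155*122))*(1889 - 12476) = (32093 + (15 + 14884 + 18910))*(-10587) = (32093 + 33809)*(-10587) = 65902*(-10587) = -697704474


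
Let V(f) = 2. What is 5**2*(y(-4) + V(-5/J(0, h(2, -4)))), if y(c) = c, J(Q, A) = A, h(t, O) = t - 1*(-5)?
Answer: -50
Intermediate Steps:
h(t, O) = 5 + t (h(t, O) = t + 5 = 5 + t)
5**2*(y(-4) + V(-5/J(0, h(2, -4)))) = 5**2*(-4 + 2) = 25*(-2) = -50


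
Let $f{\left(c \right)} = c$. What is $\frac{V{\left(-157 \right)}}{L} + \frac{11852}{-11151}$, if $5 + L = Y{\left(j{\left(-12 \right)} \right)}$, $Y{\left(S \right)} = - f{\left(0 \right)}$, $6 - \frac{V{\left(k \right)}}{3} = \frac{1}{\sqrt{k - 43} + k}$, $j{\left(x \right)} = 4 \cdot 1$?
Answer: $- \frac{718382827}{153939555} - \frac{2 i \sqrt{2}}{8283} \approx -4.6667 - 0.00034147 i$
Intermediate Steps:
$j{\left(x \right)} = 4$
$V{\left(k \right)} = 18 - \frac{3}{k + \sqrt{-43 + k}}$ ($V{\left(k \right)} = 18 - \frac{3}{\sqrt{k - 43} + k} = 18 - \frac{3}{\sqrt{-43 + k} + k} = 18 - \frac{3}{k + \sqrt{-43 + k}}$)
$Y{\left(S \right)} = 0$ ($Y{\left(S \right)} = \left(-1\right) 0 = 0$)
$L = -5$ ($L = -5 + 0 = -5$)
$\frac{V{\left(-157 \right)}}{L} + \frac{11852}{-11151} = \frac{3 \frac{1}{-157 + \sqrt{-43 - 157}} \left(-1 + 6 \left(-157\right) + 6 \sqrt{-43 - 157}\right)}{-5} + \frac{11852}{-11151} = \frac{3 \left(-1 - 942 + 6 \sqrt{-200}\right)}{-157 + \sqrt{-200}} \left(- \frac{1}{5}\right) + 11852 \left(- \frac{1}{11151}\right) = \frac{3 \left(-1 - 942 + 6 \cdot 10 i \sqrt{2}\right)}{-157 + 10 i \sqrt{2}} \left(- \frac{1}{5}\right) - \frac{11852}{11151} = \frac{3 \left(-1 - 942 + 60 i \sqrt{2}\right)}{-157 + 10 i \sqrt{2}} \left(- \frac{1}{5}\right) - \frac{11852}{11151} = \frac{3 \left(-943 + 60 i \sqrt{2}\right)}{-157 + 10 i \sqrt{2}} \left(- \frac{1}{5}\right) - \frac{11852}{11151} = - \frac{3 \left(-943 + 60 i \sqrt{2}\right)}{5 \left(-157 + 10 i \sqrt{2}\right)} - \frac{11852}{11151} = - \frac{11852}{11151} - \frac{3 \left(-943 + 60 i \sqrt{2}\right)}{5 \left(-157 + 10 i \sqrt{2}\right)}$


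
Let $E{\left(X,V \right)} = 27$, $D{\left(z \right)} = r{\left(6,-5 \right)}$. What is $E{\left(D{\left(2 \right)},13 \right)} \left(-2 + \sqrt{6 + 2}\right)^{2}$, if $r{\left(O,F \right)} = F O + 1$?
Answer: $324 - 216 \sqrt{2} \approx 18.53$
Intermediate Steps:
$r{\left(O,F \right)} = 1 + F O$
$D{\left(z \right)} = -29$ ($D{\left(z \right)} = 1 - 30 = -29$)
$E{\left(D{\left(2 \right)},13 \right)} \left(-2 + \sqrt{6 + 2}\right)^{2} = 27 \left(-2 + \sqrt{6 + 2}\right)^{2} = 27 \left(-2 + \sqrt{8}\right)^{2} = 27 \left(-2 + 2 \sqrt{2}\right)^{2}$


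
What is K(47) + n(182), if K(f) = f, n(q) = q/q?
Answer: 48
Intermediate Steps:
n(q) = 1
K(47) + n(182) = 47 + 1 = 48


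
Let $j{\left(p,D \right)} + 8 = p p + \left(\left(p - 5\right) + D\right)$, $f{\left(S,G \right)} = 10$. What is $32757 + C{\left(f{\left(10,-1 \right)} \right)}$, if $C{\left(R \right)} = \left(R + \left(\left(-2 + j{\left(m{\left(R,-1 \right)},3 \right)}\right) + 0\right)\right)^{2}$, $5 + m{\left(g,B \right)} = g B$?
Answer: $76021$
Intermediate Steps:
$m{\left(g,B \right)} = -5 + B g$ ($m{\left(g,B \right)} = -5 + g B = -5 + B g$)
$j{\left(p,D \right)} = -13 + D + p + p^{2}$ ($j{\left(p,D \right)} = -8 + \left(p p + \left(\left(p - 5\right) + D\right)\right) = -8 + \left(p^{2} + \left(\left(-5 + p\right) + D\right)\right) = -8 + \left(p^{2} + \left(-5 + D + p\right)\right) = -8 + \left(-5 + D + p + p^{2}\right) = -13 + D + p + p^{2}$)
$C{\left(R \right)} = \left(-17 + \left(-5 - R\right)^{2}\right)^{2}$ ($C{\left(R \right)} = \left(R - \left(17 + R - \left(-5 - R\right)^{2}\right)\right)^{2} = \left(-17 + \left(-5 - R\right)^{2}\right)^{2}$)
$32757 + C{\left(f{\left(10,-1 \right)} \right)} = 32757 + \left(-17 + \left(5 + 10\right)^{2}\right)^{2} = 32757 + \left(-17 + 15^{2}\right)^{2} = 32757 + \left(-17 + 225\right)^{2} = 32757 + 208^{2} = 32757 + 43264 = 76021$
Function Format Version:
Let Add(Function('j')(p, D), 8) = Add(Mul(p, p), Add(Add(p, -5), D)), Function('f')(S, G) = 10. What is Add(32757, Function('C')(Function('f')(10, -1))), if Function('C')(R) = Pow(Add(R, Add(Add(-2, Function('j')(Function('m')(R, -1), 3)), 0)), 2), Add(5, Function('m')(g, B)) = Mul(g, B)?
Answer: 76021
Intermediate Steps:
Function('m')(g, B) = Add(-5, Mul(B, g)) (Function('m')(g, B) = Add(-5, Mul(g, B)) = Add(-5, Mul(B, g)))
Function('j')(p, D) = Add(-13, D, p, Pow(p, 2)) (Function('j')(p, D) = Add(-8, Add(Mul(p, p), Add(Add(p, -5), D))) = Add(-8, Add(Pow(p, 2), Add(Add(-5, p), D))) = Add(-8, Add(Pow(p, 2), Add(-5, D, p))) = Add(-8, Add(-5, D, p, Pow(p, 2))) = Add(-13, D, p, Pow(p, 2)))
Function('C')(R) = Pow(Add(-17, Pow(Add(-5, Mul(-1, R)), 2)), 2) (Function('C')(R) = Pow(Add(R, Add(Add(-2, Add(-13, 3, Add(-5, Mul(-1, R)), Pow(Add(-5, Mul(-1, R)), 2))), 0)), 2) = Pow(Add(R, Add(Add(-2, Add(-15, Pow(Add(-5, Mul(-1, R)), 2), Mul(-1, R))), 0)), 2) = Pow(Add(R, Add(Add(-17, Pow(Add(-5, Mul(-1, R)), 2), Mul(-1, R)), 0)), 2) = Pow(Add(R, Add(-17, Pow(Add(-5, Mul(-1, R)), 2), Mul(-1, R))), 2) = Pow(Add(-17, Pow(Add(-5, Mul(-1, R)), 2)), 2))
Add(32757, Function('C')(Function('f')(10, -1))) = Add(32757, Pow(Add(-17, Pow(Add(5, 10), 2)), 2)) = Add(32757, Pow(Add(-17, Pow(15, 2)), 2)) = Add(32757, Pow(Add(-17, 225), 2)) = Add(32757, Pow(208, 2)) = Add(32757, 43264) = 76021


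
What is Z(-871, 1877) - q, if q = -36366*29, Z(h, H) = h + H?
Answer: 1055620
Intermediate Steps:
Z(h, H) = H + h
q = -1054614
Z(-871, 1877) - q = (1877 - 871) - 1*(-1054614) = 1006 + 1054614 = 1055620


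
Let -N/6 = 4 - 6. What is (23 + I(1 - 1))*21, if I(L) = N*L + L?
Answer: 483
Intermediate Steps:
N = 12 (N = -6*(4 - 6) = -6*(-2) = 12)
I(L) = 13*L (I(L) = 12*L + L = 13*L)
(23 + I(1 - 1))*21 = (23 + 13*(1 - 1))*21 = (23 + 13*0)*21 = (23 + 0)*21 = 23*21 = 483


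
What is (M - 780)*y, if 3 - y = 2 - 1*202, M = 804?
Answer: 4872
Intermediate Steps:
y = 203 (y = 3 - (2 - 1*202) = 3 - (2 - 202) = 3 - 1*(-200) = 3 + 200 = 203)
(M - 780)*y = (804 - 780)*203 = 24*203 = 4872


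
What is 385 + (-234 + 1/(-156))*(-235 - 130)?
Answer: 13384385/156 ≈ 85797.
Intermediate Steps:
385 + (-234 + 1/(-156))*(-235 - 130) = 385 + (-234 - 1/156)*(-365) = 385 - 36505/156*(-365) = 385 + 13324325/156 = 13384385/156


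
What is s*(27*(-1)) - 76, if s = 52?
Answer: -1480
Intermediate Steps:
s*(27*(-1)) - 76 = 52*(27*(-1)) - 76 = 52*(-27) - 76 = -1404 - 76 = -1480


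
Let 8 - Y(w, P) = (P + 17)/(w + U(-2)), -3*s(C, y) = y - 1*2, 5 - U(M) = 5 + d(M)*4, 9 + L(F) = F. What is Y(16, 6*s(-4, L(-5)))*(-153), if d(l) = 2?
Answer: -2295/8 ≈ -286.88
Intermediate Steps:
L(F) = -9 + F
U(M) = -8 (U(M) = 5 - (5 + 2*4) = 5 - (5 + 8) = 5 - 1*13 = 5 - 13 = -8)
s(C, y) = ⅔ - y/3 (s(C, y) = -(y - 1*2)/3 = -(y - 2)/3 = -(-2 + y)/3 = ⅔ - y/3)
Y(w, P) = 8 - (17 + P)/(-8 + w) (Y(w, P) = 8 - (P + 17)/(w - 8) = 8 - (17 + P)/(-8 + w))
Y(16, 6*s(-4, L(-5)))*(-153) = ((-81 - 6*(⅔ - (-9 - 5)/3) + 8*16)/(-8 + 16))*(-153) = ((-81 - 6*(⅔ - ⅓*(-14)) + 128)/8)*(-153) = ((-81 - 6*(⅔ + 14/3) + 128)/8)*(-153) = ((-81 - 6*16/3 + 128)/8)*(-153) = ((-81 - 1*32 + 128)/8)*(-153) = ((-81 - 32 + 128)/8)*(-153) = ((⅛)*15)*(-153) = (15/8)*(-153) = -2295/8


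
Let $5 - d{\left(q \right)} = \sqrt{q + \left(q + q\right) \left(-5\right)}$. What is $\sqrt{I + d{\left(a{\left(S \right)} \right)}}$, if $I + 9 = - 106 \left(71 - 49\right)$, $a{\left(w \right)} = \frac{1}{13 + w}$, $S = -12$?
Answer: $\sqrt{-2336 - 3 i} \approx 0.031 - 48.332 i$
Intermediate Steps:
$I = -2341$ ($I = -9 - 106 \left(71 - 49\right) = -9 - 2332 = -2341$)
$d{\left(q \right)} = 5 - 3 \sqrt{- q}$ ($d{\left(q \right)} = 5 - \sqrt{q + \left(q + q\right) \left(-5\right)} = 5 - \sqrt{q + 2 q \left(-5\right)} = 5 - \sqrt{q - 10 q} = 5 - \sqrt{- 9 q} = 5 - 3 \sqrt{- q}$)
$\sqrt{I + d{\left(a{\left(S \right)} \right)}} = \sqrt{-2341 + \left(5 - 3 \sqrt{- \frac{1}{13 - 12}}\right)} = \sqrt{-2341 + \left(5 - 3 \sqrt{- 1^{-1}}\right)} = \sqrt{-2341 + \left(5 - 3 \sqrt{\left(-1\right) 1}\right)} = \sqrt{-2341 + \left(5 - 3 \sqrt{-1}\right)} = \sqrt{-2341 + \left(5 - 3 i\right)} = \sqrt{-2336 - 3 i}$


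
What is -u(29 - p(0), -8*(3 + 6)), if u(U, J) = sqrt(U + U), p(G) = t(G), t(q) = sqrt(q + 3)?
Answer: -sqrt(58 - 2*sqrt(3)) ≈ -7.3848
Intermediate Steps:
t(q) = sqrt(3 + q)
p(G) = sqrt(3 + G)
u(U, J) = sqrt(2)*sqrt(U) (u(U, J) = sqrt(2*U) = sqrt(2)*sqrt(U))
-u(29 - p(0), -8*(3 + 6)) = -sqrt(2)*sqrt(29 - sqrt(3 + 0)) = -sqrt(2)*sqrt(29 - sqrt(3))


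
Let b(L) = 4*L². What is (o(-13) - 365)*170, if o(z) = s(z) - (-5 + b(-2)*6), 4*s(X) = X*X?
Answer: -140675/2 ≈ -70338.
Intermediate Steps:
s(X) = X²/4 (s(X) = (X*X)/4 = X²/4)
o(z) = -91 + z²/4 (o(z) = z²/4 - (-5 + (4*(-2)²)*6) = z²/4 - (-5 + (4*4)*6) = z²/4 - (-5 + 16*6) = z²/4 - (-5 + 96) = z²/4 - 1*91 = z²/4 - 91 = -91 + z²/4)
(o(-13) - 365)*170 = ((-91 + (¼)*(-13)²) - 365)*170 = ((-91 + (¼)*169) - 365)*170 = ((-91 + 169/4) - 365)*170 = (-195/4 - 365)*170 = -1655/4*170 = -140675/2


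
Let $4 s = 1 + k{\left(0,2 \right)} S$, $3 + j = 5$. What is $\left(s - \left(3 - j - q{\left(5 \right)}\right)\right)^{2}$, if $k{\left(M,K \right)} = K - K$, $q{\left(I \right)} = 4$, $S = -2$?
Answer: $\frac{169}{16} \approx 10.563$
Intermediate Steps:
$k{\left(M,K \right)} = 0$
$j = 2$ ($j = -3 + 5 = 2$)
$s = \frac{1}{4}$ ($s = \frac{1 + 0 \left(-2\right)}{4} = \frac{1 + 0}{4} = \frac{1}{4} \cdot 1 = \frac{1}{4} \approx 0.25$)
$\left(s - \left(3 - j - q{\left(5 \right)}\right)\right)^{2} = \left(\frac{1}{4} + \left(\left(2 + 4\right) - 3\right)\right)^{2} = \left(\frac{1}{4} + \left(6 - 3\right)\right)^{2} = \left(\frac{1}{4} + 3\right)^{2} = \left(\frac{13}{4}\right)^{2} = \frac{169}{16}$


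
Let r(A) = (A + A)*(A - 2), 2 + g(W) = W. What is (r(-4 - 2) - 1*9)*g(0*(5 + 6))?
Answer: -174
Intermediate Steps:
g(W) = -2 + W
r(A) = 2*A*(-2 + A) (r(A) = (2*A)*(-2 + A) = 2*A*(-2 + A))
(r(-4 - 2) - 1*9)*g(0*(5 + 6)) = (2*(-4 - 2)*(-2 + (-4 - 2)) - 1*9)*(-2 + 0*(5 + 6)) = (2*(-6)*(-2 - 6) - 9)*(-2 + 0*11) = (2*(-6)*(-8) - 9)*(-2 + 0) = (96 - 9)*(-2) = 87*(-2) = -174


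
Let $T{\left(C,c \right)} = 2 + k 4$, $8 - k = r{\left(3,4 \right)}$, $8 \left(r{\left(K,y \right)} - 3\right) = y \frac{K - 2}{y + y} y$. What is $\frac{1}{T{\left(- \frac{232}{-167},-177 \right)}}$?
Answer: $\frac{1}{21} \approx 0.047619$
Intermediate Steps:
$r{\left(K,y \right)} = 3 + \frac{y \left(-1 + \frac{K}{2}\right)}{8}$ ($r{\left(K,y \right)} = 3 + \frac{y \frac{K - 2}{y + y} y}{8} = 3 + \frac{y \frac{-2 + K}{2 y} y}{8} = 3 + \frac{\left(-1 + \frac{K}{2}\right) y}{8} = 3 + \frac{y \left(-1 + \frac{K}{2}\right)}{8}$)
$k = \frac{19}{4}$ ($k = 8 - \left(3 - \frac{1}{2} + \frac{1}{16} \cdot 3 \cdot 4\right) = 8 - \left(3 - \frac{1}{2} + \frac{3}{4}\right) = 8 - \frac{13}{4} = \frac{19}{4} \approx 4.75$)
$T{\left(C,c \right)} = 21$ ($T{\left(C,c \right)} = 2 + \frac{19}{4} \cdot 4 = 2 + 19 = 21$)
$\frac{1}{T{\left(- \frac{232}{-167},-177 \right)}} = \frac{1}{21}$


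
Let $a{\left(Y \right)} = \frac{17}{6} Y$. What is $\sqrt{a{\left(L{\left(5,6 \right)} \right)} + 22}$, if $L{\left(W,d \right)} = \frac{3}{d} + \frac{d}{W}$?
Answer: $\frac{\sqrt{24135}}{30} \approx 5.1785$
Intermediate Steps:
$a{\left(Y \right)} = \frac{17 Y}{6}$ ($a{\left(Y \right)} = 17 \cdot \frac{1}{6} Y = \frac{17 Y}{6}$)
$\sqrt{a{\left(L{\left(5,6 \right)} \right)} + 22} = \sqrt{\frac{17 \left(\frac{3}{6} + \frac{6}{5}\right)}{6} + 22} = \sqrt{\frac{17 \left(3 \cdot \frac{1}{6} + 6 \cdot \frac{1}{5}\right)}{6} + 22} = \sqrt{\frac{17 \left(\frac{1}{2} + \frac{6}{5}\right)}{6} + 22} = \sqrt{\frac{17}{6} \cdot \frac{17}{10} + 22} = \sqrt{\frac{289}{60} + 22} = \sqrt{\frac{1609}{60}} = \frac{\sqrt{24135}}{30}$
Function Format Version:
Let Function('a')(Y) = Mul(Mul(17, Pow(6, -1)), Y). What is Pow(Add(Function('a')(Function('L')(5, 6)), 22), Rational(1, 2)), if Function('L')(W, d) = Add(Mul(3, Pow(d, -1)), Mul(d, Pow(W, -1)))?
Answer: Mul(Rational(1, 30), Pow(24135, Rational(1, 2))) ≈ 5.1785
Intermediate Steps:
Function('a')(Y) = Mul(Rational(17, 6), Y) (Function('a')(Y) = Mul(Mul(17, Rational(1, 6)), Y) = Mul(Rational(17, 6), Y))
Pow(Add(Function('a')(Function('L')(5, 6)), 22), Rational(1, 2)) = Pow(Add(Mul(Rational(17, 6), Add(Mul(3, Pow(6, -1)), Mul(6, Pow(5, -1)))), 22), Rational(1, 2)) = Pow(Add(Mul(Rational(17, 6), Add(Mul(3, Rational(1, 6)), Mul(6, Rational(1, 5)))), 22), Rational(1, 2)) = Pow(Add(Mul(Rational(17, 6), Add(Rational(1, 2), Rational(6, 5))), 22), Rational(1, 2)) = Pow(Add(Mul(Rational(17, 6), Rational(17, 10)), 22), Rational(1, 2)) = Pow(Add(Rational(289, 60), 22), Rational(1, 2)) = Pow(Rational(1609, 60), Rational(1, 2)) = Mul(Rational(1, 30), Pow(24135, Rational(1, 2)))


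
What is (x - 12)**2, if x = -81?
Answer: 8649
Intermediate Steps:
(x - 12)**2 = (-81 - 12)**2 = (-93)**2 = 8649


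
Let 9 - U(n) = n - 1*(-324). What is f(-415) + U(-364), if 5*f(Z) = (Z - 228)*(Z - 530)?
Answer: 121576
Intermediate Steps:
U(n) = -315 - n (U(n) = 9 - (n - 1*(-324)) = 9 - (n + 324) = 9 - (324 + n) = 9 + (-324 - n) = -315 - n)
f(Z) = (-530 + Z)*(-228 + Z)/5 (f(Z) = ((Z - 228)*(Z - 530))/5 = ((-228 + Z)*(-530 + Z))/5 = ((-530 + Z)*(-228 + Z))/5 = (-530 + Z)*(-228 + Z)/5)
f(-415) + U(-364) = (24168 - 758/5*(-415) + (⅕)*(-415)²) + (-315 - 1*(-364)) = (24168 + 62914 + (⅕)*172225) + (-315 + 364) = (24168 + 62914 + 34445) + 49 = 121527 + 49 = 121576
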